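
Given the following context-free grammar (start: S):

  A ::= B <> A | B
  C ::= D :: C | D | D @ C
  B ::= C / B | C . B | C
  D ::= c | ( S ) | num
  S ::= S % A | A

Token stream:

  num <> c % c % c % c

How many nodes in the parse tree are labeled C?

[S [S [S [S [A [B [C [D num]]] <> [A [B [C [D c]]]]]] % [A [B [C [D c]]]]] % [A [B [C [D c]]]]] % [A [B [C [D c]]]]]

5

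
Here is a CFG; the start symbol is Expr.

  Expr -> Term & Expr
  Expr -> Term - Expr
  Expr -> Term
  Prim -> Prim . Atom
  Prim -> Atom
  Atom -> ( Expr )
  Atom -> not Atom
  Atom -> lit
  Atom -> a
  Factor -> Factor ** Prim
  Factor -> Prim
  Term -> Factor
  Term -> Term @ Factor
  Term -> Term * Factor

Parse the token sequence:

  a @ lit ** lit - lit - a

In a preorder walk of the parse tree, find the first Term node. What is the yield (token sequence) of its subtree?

[Expr [Term [Term [Factor [Prim [Atom a]]]] @ [Factor [Factor [Prim [Atom lit]]] ** [Prim [Atom lit]]]] - [Expr [Term [Factor [Prim [Atom lit]]]] - [Expr [Term [Factor [Prim [Atom a]]]]]]]

a @ lit ** lit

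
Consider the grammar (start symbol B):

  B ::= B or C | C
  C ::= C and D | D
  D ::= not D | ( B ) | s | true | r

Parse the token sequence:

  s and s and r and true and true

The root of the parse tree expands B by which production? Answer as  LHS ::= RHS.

[B [C [C [C [C [C [D s]] and [D s]] and [D r]] and [D true]] and [D true]]]

B ::= C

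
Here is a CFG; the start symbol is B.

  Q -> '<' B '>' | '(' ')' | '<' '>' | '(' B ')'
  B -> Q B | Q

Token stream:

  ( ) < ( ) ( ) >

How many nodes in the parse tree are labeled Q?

4

[B [Q ( )] [B [Q < [B [Q ( )] [B [Q ( )]]] >]]]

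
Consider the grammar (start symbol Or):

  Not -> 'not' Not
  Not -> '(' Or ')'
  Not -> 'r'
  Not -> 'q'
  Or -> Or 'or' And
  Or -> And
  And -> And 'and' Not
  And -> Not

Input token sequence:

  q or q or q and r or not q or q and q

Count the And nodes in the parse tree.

7

[Or [Or [Or [Or [Or [And [Not q]]] or [And [Not q]]] or [And [And [Not q]] and [Not r]]] or [And [Not not [Not q]]]] or [And [And [Not q]] and [Not q]]]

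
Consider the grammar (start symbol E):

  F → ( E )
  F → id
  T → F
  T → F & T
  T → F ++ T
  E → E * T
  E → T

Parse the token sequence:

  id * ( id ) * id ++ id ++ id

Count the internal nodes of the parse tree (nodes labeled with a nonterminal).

16

[E [E [E [T [F id]]] * [T [F ( [E [T [F id]]] )]]] * [T [F id] ++ [T [F id] ++ [T [F id]]]]]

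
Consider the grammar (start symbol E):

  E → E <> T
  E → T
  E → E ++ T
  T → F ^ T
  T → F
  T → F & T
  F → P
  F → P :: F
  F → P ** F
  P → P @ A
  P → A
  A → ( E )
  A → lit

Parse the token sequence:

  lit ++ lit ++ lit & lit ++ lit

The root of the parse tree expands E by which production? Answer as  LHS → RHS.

E → E ++ T

[E [E [E [E [T [F [P [A lit]]]]] ++ [T [F [P [A lit]]]]] ++ [T [F [P [A lit]]] & [T [F [P [A lit]]]]]] ++ [T [F [P [A lit]]]]]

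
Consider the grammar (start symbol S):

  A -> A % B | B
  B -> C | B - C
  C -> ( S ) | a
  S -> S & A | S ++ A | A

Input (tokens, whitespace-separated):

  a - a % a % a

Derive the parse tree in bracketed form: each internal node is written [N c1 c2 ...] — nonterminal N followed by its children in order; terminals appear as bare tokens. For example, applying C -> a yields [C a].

S
A
A % B
A % B % B
B % B % B
B - C % B % B
C - C % B % B
a - C % B % B
a - a % B % B
a - a % C % B
a - a % a % B
a - a % a % C
a - a % a % a

[S [A [A [A [B [B [C a]] - [C a]]] % [B [C a]]] % [B [C a]]]]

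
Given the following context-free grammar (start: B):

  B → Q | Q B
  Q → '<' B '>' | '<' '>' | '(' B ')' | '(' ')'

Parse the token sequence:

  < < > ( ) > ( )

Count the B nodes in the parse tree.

4

[B [Q < [B [Q < >] [B [Q ( )]]] >] [B [Q ( )]]]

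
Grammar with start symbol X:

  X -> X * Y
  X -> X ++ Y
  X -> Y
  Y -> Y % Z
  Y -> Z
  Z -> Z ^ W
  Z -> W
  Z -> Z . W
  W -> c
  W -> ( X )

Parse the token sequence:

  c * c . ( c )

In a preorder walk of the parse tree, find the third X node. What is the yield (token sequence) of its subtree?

[X [X [Y [Z [W c]]]] * [Y [Z [Z [W c]] . [W ( [X [Y [Z [W c]]]] )]]]]

c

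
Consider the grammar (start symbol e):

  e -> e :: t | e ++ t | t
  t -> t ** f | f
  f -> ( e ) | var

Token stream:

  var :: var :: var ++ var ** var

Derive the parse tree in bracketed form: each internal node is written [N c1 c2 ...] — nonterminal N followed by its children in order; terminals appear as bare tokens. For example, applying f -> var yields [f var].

e
e ++ t
e :: t ++ t
e :: t :: t ++ t
t :: t :: t ++ t
f :: t :: t ++ t
var :: t :: t ++ t
var :: f :: t ++ t
var :: var :: t ++ t
var :: var :: f ++ t
var :: var :: var ++ t
var :: var :: var ++ t ** f
var :: var :: var ++ f ** f
var :: var :: var ++ var ** f
var :: var :: var ++ var ** var

[e [e [e [e [t [f var]]] :: [t [f var]]] :: [t [f var]]] ++ [t [t [f var]] ** [f var]]]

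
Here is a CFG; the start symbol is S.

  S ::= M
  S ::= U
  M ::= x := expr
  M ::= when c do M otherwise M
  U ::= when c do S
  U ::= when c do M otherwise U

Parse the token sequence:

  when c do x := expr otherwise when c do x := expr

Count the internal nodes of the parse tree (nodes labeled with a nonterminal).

[S [U when c do [M x := expr] otherwise [U when c do [S [M x := expr]]]]]

6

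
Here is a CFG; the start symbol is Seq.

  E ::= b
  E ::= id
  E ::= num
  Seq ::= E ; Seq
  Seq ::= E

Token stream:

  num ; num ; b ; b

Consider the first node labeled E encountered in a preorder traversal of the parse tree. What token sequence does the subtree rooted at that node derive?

[Seq [E num] ; [Seq [E num] ; [Seq [E b] ; [Seq [E b]]]]]

num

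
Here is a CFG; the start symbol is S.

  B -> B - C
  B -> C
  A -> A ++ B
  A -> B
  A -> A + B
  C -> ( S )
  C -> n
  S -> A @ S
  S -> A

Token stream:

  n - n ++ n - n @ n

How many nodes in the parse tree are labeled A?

[S [A [A [B [B [C n]] - [C n]]] ++ [B [B [C n]] - [C n]]] @ [S [A [B [C n]]]]]

3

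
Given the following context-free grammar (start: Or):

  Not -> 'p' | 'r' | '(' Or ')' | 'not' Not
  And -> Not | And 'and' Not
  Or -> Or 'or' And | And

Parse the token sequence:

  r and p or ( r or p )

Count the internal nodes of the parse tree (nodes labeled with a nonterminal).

14

[Or [Or [And [And [Not r]] and [Not p]]] or [And [Not ( [Or [Or [And [Not r]]] or [And [Not p]]] )]]]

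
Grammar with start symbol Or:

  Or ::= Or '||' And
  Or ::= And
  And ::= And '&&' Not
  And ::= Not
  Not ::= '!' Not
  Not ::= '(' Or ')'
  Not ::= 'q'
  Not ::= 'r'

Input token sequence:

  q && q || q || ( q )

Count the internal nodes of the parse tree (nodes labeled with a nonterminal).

[Or [Or [Or [And [And [Not q]] && [Not q]]] || [And [Not q]]] || [And [Not ( [Or [And [Not q]]] )]]]

14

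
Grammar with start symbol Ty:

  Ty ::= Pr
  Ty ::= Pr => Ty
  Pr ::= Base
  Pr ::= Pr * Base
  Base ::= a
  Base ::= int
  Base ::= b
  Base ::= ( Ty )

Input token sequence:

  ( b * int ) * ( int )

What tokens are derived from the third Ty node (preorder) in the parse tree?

int

[Ty [Pr [Pr [Base ( [Ty [Pr [Pr [Base b]] * [Base int]]] )]] * [Base ( [Ty [Pr [Base int]]] )]]]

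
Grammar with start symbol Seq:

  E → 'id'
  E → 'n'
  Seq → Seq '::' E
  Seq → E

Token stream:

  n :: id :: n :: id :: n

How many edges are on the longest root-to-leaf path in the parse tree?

6

[Seq [Seq [Seq [Seq [Seq [E n]] :: [E id]] :: [E n]] :: [E id]] :: [E n]]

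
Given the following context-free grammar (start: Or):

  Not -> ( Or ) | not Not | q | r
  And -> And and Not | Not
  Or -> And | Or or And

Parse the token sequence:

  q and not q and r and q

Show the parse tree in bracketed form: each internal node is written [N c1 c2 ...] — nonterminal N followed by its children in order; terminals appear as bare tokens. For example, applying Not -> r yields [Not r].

Or
And
And and Not
And and Not and Not
And and Not and Not and Not
Not and Not and Not and Not
q and Not and Not and Not
q and not Not and Not and Not
q and not q and Not and Not
q and not q and r and Not
q and not q and r and q

[Or [And [And [And [And [Not q]] and [Not not [Not q]]] and [Not r]] and [Not q]]]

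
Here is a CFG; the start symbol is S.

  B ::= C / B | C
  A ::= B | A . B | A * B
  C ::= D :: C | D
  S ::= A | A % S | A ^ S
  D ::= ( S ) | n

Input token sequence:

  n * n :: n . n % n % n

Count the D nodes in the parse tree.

6

[S [A [A [A [B [C [D n]]]] * [B [C [D n] :: [C [D n]]]]] . [B [C [D n]]]] % [S [A [B [C [D n]]]] % [S [A [B [C [D n]]]]]]]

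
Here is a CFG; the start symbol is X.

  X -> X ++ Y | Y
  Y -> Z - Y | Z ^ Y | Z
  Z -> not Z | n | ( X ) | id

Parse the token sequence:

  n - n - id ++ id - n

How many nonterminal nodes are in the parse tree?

12

[X [X [Y [Z n] - [Y [Z n] - [Y [Z id]]]]] ++ [Y [Z id] - [Y [Z n]]]]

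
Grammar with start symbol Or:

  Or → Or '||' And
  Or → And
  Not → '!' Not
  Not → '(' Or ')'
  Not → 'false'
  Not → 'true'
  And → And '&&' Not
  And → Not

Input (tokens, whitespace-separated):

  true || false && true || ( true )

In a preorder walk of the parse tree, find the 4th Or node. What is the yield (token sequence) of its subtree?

[Or [Or [Or [And [Not true]]] || [And [And [Not false]] && [Not true]]] || [And [Not ( [Or [And [Not true]]] )]]]

true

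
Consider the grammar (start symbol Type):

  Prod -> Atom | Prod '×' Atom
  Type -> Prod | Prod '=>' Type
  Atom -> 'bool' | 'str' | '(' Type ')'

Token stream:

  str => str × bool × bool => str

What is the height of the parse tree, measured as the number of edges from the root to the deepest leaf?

[Type [Prod [Atom str]] => [Type [Prod [Prod [Prod [Atom str]] × [Atom bool]] × [Atom bool]] => [Type [Prod [Atom str]]]]]

6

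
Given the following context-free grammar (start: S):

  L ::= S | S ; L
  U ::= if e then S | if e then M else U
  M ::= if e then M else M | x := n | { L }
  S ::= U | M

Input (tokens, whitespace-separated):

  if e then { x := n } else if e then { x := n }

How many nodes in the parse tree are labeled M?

[S [U if e then [M { [L [S [M x := n]]] }] else [U if e then [S [M { [L [S [M x := n]]] }]]]]]

4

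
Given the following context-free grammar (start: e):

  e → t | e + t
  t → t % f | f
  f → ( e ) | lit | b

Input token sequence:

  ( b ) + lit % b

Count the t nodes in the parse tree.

4

[e [e [t [f ( [e [t [f b]]] )]]] + [t [t [f lit]] % [f b]]]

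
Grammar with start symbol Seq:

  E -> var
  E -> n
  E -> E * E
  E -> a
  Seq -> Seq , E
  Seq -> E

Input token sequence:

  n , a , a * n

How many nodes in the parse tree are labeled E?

5

[Seq [Seq [Seq [E n]] , [E a]] , [E [E a] * [E n]]]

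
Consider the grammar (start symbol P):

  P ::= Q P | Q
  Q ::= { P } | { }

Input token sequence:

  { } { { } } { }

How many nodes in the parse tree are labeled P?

4

[P [Q { }] [P [Q { [P [Q { }]] }] [P [Q { }]]]]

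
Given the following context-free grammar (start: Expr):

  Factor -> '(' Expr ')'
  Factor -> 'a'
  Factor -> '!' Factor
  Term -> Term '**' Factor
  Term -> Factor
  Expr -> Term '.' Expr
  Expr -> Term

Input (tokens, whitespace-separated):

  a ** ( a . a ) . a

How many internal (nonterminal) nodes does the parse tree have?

[Expr [Term [Term [Factor a]] ** [Factor ( [Expr [Term [Factor a]] . [Expr [Term [Factor a]]]] )]] . [Expr [Term [Factor a]]]]

14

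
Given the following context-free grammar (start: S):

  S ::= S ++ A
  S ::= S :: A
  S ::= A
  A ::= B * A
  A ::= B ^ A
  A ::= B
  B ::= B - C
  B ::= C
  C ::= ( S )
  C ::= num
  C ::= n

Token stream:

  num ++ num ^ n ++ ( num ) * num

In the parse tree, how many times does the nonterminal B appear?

6

[S [S [S [A [B [C num]]]] ++ [A [B [C num]] ^ [A [B [C n]]]]] ++ [A [B [C ( [S [A [B [C num]]]] )]] * [A [B [C num]]]]]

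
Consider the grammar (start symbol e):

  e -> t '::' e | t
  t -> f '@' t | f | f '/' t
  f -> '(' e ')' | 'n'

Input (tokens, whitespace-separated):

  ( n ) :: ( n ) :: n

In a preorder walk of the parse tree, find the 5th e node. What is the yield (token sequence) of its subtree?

[e [t [f ( [e [t [f n]]] )]] :: [e [t [f ( [e [t [f n]]] )]] :: [e [t [f n]]]]]

n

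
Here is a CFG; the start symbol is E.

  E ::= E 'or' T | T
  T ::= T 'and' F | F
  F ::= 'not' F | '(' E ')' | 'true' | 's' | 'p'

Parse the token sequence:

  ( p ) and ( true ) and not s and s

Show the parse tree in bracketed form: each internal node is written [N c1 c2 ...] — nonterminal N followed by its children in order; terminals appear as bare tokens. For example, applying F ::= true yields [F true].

[E [T [T [T [T [F ( [E [T [F p]]] )]] and [F ( [E [T [F true]]] )]] and [F not [F s]]] and [F s]]]

E
T
T and F
T and F and F
T and F and F and F
F and F and F and F
( E ) and F and F and F
( T ) and F and F and F
( F ) and F and F and F
( p ) and F and F and F
( p ) and ( E ) and F and F
( p ) and ( T ) and F and F
( p ) and ( F ) and F and F
( p ) and ( true ) and F and F
( p ) and ( true ) and not F and F
( p ) and ( true ) and not s and F
( p ) and ( true ) and not s and s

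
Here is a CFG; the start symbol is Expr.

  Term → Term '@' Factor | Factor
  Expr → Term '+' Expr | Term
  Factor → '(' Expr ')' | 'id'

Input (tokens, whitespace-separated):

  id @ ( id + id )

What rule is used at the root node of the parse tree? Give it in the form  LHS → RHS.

[Expr [Term [Term [Factor id]] @ [Factor ( [Expr [Term [Factor id]] + [Expr [Term [Factor id]]]] )]]]

Expr → Term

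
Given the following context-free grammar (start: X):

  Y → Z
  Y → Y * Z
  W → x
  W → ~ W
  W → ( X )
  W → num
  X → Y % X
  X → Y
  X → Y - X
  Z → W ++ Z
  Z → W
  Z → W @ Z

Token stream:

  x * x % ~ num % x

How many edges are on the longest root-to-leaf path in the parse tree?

[X [Y [Y [Z [W x]]] * [Z [W x]]] % [X [Y [Z [W ~ [W num]]]] % [X [Y [Z [W x]]]]]]

6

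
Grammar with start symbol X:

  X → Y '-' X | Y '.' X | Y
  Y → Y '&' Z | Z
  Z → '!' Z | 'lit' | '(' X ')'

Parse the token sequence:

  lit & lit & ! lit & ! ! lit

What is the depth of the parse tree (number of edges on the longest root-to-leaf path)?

[X [Y [Y [Y [Y [Z lit]] & [Z lit]] & [Z ! [Z lit]]] & [Z ! [Z ! [Z lit]]]]]

6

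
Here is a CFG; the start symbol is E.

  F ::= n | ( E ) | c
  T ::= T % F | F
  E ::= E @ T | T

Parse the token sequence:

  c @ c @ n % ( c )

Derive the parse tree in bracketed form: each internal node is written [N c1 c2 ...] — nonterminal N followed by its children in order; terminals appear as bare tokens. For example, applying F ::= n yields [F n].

[E [E [E [T [F c]]] @ [T [F c]]] @ [T [T [F n]] % [F ( [E [T [F c]]] )]]]

E
E @ T
E @ T @ T
T @ T @ T
F @ T @ T
c @ T @ T
c @ F @ T
c @ c @ T
c @ c @ T % F
c @ c @ F % F
c @ c @ n % F
c @ c @ n % ( E )
c @ c @ n % ( T )
c @ c @ n % ( F )
c @ c @ n % ( c )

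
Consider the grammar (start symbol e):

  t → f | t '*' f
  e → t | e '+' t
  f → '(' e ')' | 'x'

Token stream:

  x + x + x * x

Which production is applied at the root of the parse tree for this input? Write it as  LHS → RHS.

[e [e [e [t [f x]]] + [t [f x]]] + [t [t [f x]] * [f x]]]

e → e '+' t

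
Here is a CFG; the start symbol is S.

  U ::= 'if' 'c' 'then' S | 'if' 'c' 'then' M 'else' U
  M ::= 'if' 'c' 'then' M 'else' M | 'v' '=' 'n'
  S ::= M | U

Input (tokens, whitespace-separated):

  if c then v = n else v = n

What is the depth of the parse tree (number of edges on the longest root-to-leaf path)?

[S [M if c then [M v = n] else [M v = n]]]

3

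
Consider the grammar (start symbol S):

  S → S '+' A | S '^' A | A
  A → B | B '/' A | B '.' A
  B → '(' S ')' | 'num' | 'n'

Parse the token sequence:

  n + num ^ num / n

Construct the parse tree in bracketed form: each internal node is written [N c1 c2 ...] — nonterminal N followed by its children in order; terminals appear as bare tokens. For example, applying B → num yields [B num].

S
S ^ A
S + A ^ A
A + A ^ A
B + A ^ A
n + A ^ A
n + B ^ A
n + num ^ A
n + num ^ B / A
n + num ^ num / A
n + num ^ num / B
n + num ^ num / n

[S [S [S [A [B n]]] + [A [B num]]] ^ [A [B num] / [A [B n]]]]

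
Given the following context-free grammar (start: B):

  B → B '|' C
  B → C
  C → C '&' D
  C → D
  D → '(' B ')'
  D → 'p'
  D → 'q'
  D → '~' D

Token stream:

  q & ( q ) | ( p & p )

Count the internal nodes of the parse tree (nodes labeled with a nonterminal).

[B [B [C [C [D q]] & [D ( [B [C [D q]]] )]]] | [C [D ( [B [C [C [D p]] & [D p]]] )]]]

16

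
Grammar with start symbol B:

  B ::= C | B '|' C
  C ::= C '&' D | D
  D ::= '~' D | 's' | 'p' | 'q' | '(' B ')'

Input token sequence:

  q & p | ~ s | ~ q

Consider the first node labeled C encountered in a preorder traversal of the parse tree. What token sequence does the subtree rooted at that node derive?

[B [B [B [C [C [D q]] & [D p]]] | [C [D ~ [D s]]]] | [C [D ~ [D q]]]]

q & p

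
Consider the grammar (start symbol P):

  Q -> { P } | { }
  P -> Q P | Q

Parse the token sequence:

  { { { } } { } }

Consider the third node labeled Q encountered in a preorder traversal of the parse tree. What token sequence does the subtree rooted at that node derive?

[P [Q { [P [Q { [P [Q { }]] }] [P [Q { }]]] }]]

{ }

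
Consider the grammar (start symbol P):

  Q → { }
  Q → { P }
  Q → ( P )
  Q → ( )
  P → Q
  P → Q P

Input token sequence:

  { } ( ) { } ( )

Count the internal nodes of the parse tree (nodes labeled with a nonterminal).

8

[P [Q { }] [P [Q ( )] [P [Q { }] [P [Q ( )]]]]]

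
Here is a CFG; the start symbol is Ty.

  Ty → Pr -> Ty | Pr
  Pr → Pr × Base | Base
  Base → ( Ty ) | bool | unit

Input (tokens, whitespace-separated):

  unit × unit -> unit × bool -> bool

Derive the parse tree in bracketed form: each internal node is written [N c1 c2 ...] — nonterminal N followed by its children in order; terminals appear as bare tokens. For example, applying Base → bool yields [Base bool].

[Ty [Pr [Pr [Base unit]] × [Base unit]] -> [Ty [Pr [Pr [Base unit]] × [Base bool]] -> [Ty [Pr [Base bool]]]]]

Ty
Pr -> Ty
Pr × Base -> Ty
Base × Base -> Ty
unit × Base -> Ty
unit × unit -> Ty
unit × unit -> Pr -> Ty
unit × unit -> Pr × Base -> Ty
unit × unit -> Base × Base -> Ty
unit × unit -> unit × Base -> Ty
unit × unit -> unit × bool -> Ty
unit × unit -> unit × bool -> Pr
unit × unit -> unit × bool -> Base
unit × unit -> unit × bool -> bool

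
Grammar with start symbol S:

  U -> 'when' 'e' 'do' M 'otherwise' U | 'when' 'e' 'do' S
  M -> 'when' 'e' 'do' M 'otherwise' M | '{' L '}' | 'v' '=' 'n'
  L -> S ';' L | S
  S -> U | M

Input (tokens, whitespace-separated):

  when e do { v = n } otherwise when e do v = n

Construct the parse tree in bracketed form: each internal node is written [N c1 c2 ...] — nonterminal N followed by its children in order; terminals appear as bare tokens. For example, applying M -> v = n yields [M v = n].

[S [U when e do [M { [L [S [M v = n]]] }] otherwise [U when e do [S [M v = n]]]]]

S
U
when e do M otherwise U
when e do { L } otherwise U
when e do { S } otherwise U
when e do { M } otherwise U
when e do { v = n } otherwise U
when e do { v = n } otherwise when e do S
when e do { v = n } otherwise when e do M
when e do { v = n } otherwise when e do v = n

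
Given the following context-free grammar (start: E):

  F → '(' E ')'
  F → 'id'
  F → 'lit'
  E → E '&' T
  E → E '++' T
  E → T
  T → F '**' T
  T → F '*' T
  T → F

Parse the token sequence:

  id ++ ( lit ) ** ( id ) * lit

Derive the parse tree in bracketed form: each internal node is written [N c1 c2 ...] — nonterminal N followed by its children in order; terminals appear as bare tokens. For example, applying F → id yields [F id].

E
E ++ T
T ++ T
F ++ T
id ++ T
id ++ F ** T
id ++ ( E ) ** T
id ++ ( T ) ** T
id ++ ( F ) ** T
id ++ ( lit ) ** T
id ++ ( lit ) ** F * T
id ++ ( lit ) ** ( E ) * T
id ++ ( lit ) ** ( T ) * T
id ++ ( lit ) ** ( F ) * T
id ++ ( lit ) ** ( id ) * T
id ++ ( lit ) ** ( id ) * F
id ++ ( lit ) ** ( id ) * lit

[E [E [T [F id]]] ++ [T [F ( [E [T [F lit]]] )] ** [T [F ( [E [T [F id]]] )] * [T [F lit]]]]]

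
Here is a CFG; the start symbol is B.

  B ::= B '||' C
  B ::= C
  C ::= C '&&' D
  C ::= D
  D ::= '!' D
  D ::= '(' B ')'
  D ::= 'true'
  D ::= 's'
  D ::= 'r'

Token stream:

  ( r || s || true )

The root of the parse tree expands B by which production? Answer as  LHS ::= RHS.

[B [C [D ( [B [B [B [C [D r]]] || [C [D s]]] || [C [D true]]] )]]]

B ::= C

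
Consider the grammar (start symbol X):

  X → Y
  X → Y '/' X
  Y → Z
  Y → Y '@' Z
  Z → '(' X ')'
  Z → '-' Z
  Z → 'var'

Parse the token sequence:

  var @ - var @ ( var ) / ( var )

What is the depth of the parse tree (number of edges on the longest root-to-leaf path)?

7

[X [Y [Y [Y [Z var]] @ [Z - [Z var]]] @ [Z ( [X [Y [Z var]]] )]] / [X [Y [Z ( [X [Y [Z var]]] )]]]]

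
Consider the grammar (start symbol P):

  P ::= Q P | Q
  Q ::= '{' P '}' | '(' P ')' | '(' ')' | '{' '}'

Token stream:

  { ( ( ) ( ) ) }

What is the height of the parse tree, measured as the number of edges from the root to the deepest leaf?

[P [Q { [P [Q ( [P [Q ( )] [P [Q ( )]]] )]] }]]

7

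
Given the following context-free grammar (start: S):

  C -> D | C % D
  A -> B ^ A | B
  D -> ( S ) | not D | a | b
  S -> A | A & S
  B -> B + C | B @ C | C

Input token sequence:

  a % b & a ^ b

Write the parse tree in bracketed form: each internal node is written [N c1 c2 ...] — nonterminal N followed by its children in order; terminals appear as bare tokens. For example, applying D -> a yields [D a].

S
A & S
B & S
C & S
C % D & S
D % D & S
a % D & S
a % b & S
a % b & A
a % b & B ^ A
a % b & C ^ A
a % b & D ^ A
a % b & a ^ A
a % b & a ^ B
a % b & a ^ C
a % b & a ^ D
a % b & a ^ b

[S [A [B [C [C [D a]] % [D b]]]] & [S [A [B [C [D a]]] ^ [A [B [C [D b]]]]]]]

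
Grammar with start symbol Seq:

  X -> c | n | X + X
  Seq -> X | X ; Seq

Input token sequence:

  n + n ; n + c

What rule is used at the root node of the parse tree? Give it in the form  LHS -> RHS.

Seq -> X ; Seq

[Seq [X [X n] + [X n]] ; [Seq [X [X n] + [X c]]]]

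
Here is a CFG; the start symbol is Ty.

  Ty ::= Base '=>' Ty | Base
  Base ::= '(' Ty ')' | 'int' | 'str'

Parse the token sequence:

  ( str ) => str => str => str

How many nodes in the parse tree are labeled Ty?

5

[Ty [Base ( [Ty [Base str]] )] => [Ty [Base str] => [Ty [Base str] => [Ty [Base str]]]]]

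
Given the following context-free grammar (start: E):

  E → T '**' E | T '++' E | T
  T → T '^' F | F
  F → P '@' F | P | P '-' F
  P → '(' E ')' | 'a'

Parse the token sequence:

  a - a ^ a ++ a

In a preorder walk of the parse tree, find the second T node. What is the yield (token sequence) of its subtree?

[E [T [T [F [P a] - [F [P a]]]] ^ [F [P a]]] ++ [E [T [F [P a]]]]]

a - a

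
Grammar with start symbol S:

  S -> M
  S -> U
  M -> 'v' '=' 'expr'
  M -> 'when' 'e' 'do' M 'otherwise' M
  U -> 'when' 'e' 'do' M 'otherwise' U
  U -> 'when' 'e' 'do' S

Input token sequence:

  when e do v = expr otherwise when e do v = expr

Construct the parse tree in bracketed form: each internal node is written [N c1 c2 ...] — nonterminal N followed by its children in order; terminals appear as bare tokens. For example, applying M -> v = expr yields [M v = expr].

S
U
when e do M otherwise U
when e do v = expr otherwise U
when e do v = expr otherwise when e do S
when e do v = expr otherwise when e do M
when e do v = expr otherwise when e do v = expr

[S [U when e do [M v = expr] otherwise [U when e do [S [M v = expr]]]]]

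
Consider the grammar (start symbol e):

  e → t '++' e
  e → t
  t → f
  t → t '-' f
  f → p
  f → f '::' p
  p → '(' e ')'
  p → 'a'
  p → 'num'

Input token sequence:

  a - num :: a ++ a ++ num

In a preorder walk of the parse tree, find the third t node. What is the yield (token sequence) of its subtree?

a

[e [t [t [f [p a]]] - [f [f [p num]] :: [p a]]] ++ [e [t [f [p a]]] ++ [e [t [f [p num]]]]]]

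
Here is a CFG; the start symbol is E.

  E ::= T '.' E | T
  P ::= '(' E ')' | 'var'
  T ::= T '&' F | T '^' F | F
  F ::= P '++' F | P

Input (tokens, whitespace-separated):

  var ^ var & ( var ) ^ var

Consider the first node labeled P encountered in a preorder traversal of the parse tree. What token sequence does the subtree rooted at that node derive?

var

[E [T [T [T [T [F [P var]]] ^ [F [P var]]] & [F [P ( [E [T [F [P var]]]] )]]] ^ [F [P var]]]]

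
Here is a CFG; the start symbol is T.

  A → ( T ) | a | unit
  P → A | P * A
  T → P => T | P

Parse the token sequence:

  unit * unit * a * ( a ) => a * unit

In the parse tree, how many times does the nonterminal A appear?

7

[T [P [P [P [P [A unit]] * [A unit]] * [A a]] * [A ( [T [P [A a]]] )]] => [T [P [P [A a]] * [A unit]]]]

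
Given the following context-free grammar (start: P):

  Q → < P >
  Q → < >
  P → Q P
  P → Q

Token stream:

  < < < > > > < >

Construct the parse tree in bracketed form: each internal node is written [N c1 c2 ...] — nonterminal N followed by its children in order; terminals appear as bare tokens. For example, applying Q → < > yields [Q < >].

[P [Q < [P [Q < [P [Q < >]] >]] >] [P [Q < >]]]

P
Q P
< P > P
< Q > P
< < P > > P
< < Q > > P
< < < > > > P
< < < > > > Q
< < < > > > < >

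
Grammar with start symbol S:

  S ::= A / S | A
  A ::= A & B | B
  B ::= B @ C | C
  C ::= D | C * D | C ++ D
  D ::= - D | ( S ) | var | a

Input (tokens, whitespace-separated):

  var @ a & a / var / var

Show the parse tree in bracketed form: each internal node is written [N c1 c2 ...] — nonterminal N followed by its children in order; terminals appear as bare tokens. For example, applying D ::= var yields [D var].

S
A / S
A & B / S
B & B / S
B @ C & B / S
C @ C & B / S
D @ C & B / S
var @ C & B / S
var @ D & B / S
var @ a & B / S
var @ a & C / S
var @ a & D / S
var @ a & a / S
var @ a & a / A / S
var @ a & a / B / S
var @ a & a / C / S
var @ a & a / D / S
var @ a & a / var / S
var @ a & a / var / A
var @ a & a / var / B
var @ a & a / var / C
var @ a & a / var / D
var @ a & a / var / var

[S [A [A [B [B [C [D var]]] @ [C [D a]]]] & [B [C [D a]]]] / [S [A [B [C [D var]]]] / [S [A [B [C [D var]]]]]]]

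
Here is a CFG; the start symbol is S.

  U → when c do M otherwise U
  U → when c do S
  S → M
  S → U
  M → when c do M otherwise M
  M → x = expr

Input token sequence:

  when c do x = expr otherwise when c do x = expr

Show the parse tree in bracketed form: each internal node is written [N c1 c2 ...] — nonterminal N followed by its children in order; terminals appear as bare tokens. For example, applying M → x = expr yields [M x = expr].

S
U
when c do M otherwise U
when c do x = expr otherwise U
when c do x = expr otherwise when c do S
when c do x = expr otherwise when c do M
when c do x = expr otherwise when c do x = expr

[S [U when c do [M x = expr] otherwise [U when c do [S [M x = expr]]]]]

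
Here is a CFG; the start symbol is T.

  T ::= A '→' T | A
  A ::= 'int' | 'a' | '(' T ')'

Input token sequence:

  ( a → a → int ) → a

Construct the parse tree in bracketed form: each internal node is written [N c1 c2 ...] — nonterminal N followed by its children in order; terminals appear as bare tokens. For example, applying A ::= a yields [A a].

[T [A ( [T [A a] → [T [A a] → [T [A int]]]] )] → [T [A a]]]

T
A → T
( T ) → T
( A → T ) → T
( a → T ) → T
( a → A → T ) → T
( a → a → T ) → T
( a → a → A ) → T
( a → a → int ) → T
( a → a → int ) → A
( a → a → int ) → a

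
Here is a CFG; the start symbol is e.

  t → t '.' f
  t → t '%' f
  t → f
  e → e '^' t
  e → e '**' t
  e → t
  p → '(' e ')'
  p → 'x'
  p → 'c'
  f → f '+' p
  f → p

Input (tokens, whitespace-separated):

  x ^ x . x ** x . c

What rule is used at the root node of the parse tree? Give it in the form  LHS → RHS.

e → e '**' t

[e [e [e [t [f [p x]]]] ^ [t [t [f [p x]]] . [f [p x]]]] ** [t [t [f [p x]]] . [f [p c]]]]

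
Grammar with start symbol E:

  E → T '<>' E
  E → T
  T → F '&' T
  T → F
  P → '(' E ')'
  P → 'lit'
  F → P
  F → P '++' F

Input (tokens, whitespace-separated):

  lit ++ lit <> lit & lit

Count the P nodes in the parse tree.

4

[E [T [F [P lit] ++ [F [P lit]]]] <> [E [T [F [P lit]] & [T [F [P lit]]]]]]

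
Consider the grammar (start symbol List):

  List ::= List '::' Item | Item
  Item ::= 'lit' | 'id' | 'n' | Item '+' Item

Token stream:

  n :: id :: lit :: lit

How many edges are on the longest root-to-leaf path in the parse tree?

5

[List [List [List [List [Item n]] :: [Item id]] :: [Item lit]] :: [Item lit]]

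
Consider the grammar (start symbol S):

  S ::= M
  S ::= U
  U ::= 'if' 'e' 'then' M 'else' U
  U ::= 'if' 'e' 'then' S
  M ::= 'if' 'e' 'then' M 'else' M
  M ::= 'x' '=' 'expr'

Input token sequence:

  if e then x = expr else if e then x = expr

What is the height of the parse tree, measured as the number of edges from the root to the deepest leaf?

5

[S [U if e then [M x = expr] else [U if e then [S [M x = expr]]]]]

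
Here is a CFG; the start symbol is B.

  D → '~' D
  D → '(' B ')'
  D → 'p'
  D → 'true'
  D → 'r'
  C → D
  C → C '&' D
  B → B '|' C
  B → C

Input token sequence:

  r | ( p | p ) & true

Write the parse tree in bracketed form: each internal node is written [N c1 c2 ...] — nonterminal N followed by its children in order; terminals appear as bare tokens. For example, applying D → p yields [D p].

[B [B [C [D r]]] | [C [C [D ( [B [B [C [D p]]] | [C [D p]]] )]] & [D true]]]

B
B | C
C | C
D | C
r | C
r | C & D
r | D & D
r | ( B ) & D
r | ( B | C ) & D
r | ( C | C ) & D
r | ( D | C ) & D
r | ( p | C ) & D
r | ( p | D ) & D
r | ( p | p ) & D
r | ( p | p ) & true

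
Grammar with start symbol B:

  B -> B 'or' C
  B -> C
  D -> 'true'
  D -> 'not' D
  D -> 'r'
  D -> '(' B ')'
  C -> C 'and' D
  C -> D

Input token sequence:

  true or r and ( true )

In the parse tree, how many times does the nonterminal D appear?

[B [B [C [D true]]] or [C [C [D r]] and [D ( [B [C [D true]]] )]]]

4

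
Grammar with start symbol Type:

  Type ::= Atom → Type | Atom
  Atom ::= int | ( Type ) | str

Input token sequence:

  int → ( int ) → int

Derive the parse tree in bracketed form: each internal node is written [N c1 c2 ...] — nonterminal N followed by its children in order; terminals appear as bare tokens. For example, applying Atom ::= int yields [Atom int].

Type
Atom → Type
int → Type
int → Atom → Type
int → ( Type ) → Type
int → ( Atom ) → Type
int → ( int ) → Type
int → ( int ) → Atom
int → ( int ) → int

[Type [Atom int] → [Type [Atom ( [Type [Atom int]] )] → [Type [Atom int]]]]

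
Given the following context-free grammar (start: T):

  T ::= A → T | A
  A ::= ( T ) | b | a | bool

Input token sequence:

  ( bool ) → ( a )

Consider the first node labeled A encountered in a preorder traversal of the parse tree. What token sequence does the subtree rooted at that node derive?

( bool )

[T [A ( [T [A bool]] )] → [T [A ( [T [A a]] )]]]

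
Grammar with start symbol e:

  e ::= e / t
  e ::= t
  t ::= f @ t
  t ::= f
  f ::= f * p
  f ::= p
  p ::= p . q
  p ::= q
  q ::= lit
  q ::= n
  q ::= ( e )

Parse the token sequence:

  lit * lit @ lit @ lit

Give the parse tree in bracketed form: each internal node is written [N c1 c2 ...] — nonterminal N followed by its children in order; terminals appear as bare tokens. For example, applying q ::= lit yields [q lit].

[e [t [f [f [p [q lit]]] * [p [q lit]]] @ [t [f [p [q lit]]] @ [t [f [p [q lit]]]]]]]

e
t
f @ t
f * p @ t
p * p @ t
q * p @ t
lit * p @ t
lit * q @ t
lit * lit @ t
lit * lit @ f @ t
lit * lit @ p @ t
lit * lit @ q @ t
lit * lit @ lit @ t
lit * lit @ lit @ f
lit * lit @ lit @ p
lit * lit @ lit @ q
lit * lit @ lit @ lit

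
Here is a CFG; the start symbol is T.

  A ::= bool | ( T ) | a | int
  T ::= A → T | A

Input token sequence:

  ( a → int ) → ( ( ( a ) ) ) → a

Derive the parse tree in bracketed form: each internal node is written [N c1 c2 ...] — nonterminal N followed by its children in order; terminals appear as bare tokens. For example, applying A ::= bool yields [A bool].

T
A → T
( T ) → T
( A → T ) → T
( a → T ) → T
( a → A ) → T
( a → int ) → T
( a → int ) → A → T
( a → int ) → ( T ) → T
( a → int ) → ( A ) → T
( a → int ) → ( ( T ) ) → T
( a → int ) → ( ( A ) ) → T
( a → int ) → ( ( ( T ) ) ) → T
( a → int ) → ( ( ( A ) ) ) → T
( a → int ) → ( ( ( a ) ) ) → T
( a → int ) → ( ( ( a ) ) ) → A
( a → int ) → ( ( ( a ) ) ) → a

[T [A ( [T [A a] → [T [A int]]] )] → [T [A ( [T [A ( [T [A ( [T [A a]] )]] )]] )] → [T [A a]]]]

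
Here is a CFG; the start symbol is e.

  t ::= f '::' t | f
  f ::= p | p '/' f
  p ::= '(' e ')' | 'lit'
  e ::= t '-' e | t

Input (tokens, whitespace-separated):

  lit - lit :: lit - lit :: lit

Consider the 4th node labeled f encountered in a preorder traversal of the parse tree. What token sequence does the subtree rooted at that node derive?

lit

[e [t [f [p lit]]] - [e [t [f [p lit]] :: [t [f [p lit]]]] - [e [t [f [p lit]] :: [t [f [p lit]]]]]]]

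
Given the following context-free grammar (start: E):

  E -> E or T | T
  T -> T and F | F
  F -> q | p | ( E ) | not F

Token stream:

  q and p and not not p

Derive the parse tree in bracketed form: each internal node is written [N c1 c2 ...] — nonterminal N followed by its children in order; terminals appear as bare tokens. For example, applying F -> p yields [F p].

[E [T [T [T [F q]] and [F p]] and [F not [F not [F p]]]]]

E
T
T and F
T and F and F
F and F and F
q and F and F
q and p and F
q and p and not F
q and p and not not F
q and p and not not p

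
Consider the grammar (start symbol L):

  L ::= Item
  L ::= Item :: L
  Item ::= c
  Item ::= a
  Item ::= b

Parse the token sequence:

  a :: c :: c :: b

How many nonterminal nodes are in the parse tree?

8

[L [Item a] :: [L [Item c] :: [L [Item c] :: [L [Item b]]]]]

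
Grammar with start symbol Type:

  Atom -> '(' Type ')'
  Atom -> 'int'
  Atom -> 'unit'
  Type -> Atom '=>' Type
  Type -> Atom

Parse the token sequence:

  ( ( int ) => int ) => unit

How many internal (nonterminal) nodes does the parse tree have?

[Type [Atom ( [Type [Atom ( [Type [Atom int]] )] => [Type [Atom int]]] )] => [Type [Atom unit]]]

10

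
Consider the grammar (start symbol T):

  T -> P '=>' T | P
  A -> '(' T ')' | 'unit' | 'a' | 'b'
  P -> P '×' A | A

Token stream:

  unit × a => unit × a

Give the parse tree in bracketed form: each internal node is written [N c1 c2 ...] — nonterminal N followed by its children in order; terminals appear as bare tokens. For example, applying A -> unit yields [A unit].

T
P => T
P × A => T
A × A => T
unit × A => T
unit × a => T
unit × a => P
unit × a => P × A
unit × a => A × A
unit × a => unit × A
unit × a => unit × a

[T [P [P [A unit]] × [A a]] => [T [P [P [A unit]] × [A a]]]]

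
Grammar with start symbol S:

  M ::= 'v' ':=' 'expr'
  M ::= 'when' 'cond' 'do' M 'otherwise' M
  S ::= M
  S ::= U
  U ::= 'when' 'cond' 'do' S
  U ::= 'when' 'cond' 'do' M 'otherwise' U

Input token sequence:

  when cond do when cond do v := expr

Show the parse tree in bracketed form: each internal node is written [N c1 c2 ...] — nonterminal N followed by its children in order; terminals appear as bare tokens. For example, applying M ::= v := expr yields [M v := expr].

[S [U when cond do [S [U when cond do [S [M v := expr]]]]]]

S
U
when cond do S
when cond do U
when cond do when cond do S
when cond do when cond do M
when cond do when cond do v := expr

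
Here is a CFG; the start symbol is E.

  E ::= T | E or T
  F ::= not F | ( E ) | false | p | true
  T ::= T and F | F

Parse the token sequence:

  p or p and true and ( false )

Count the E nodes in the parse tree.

[E [E [T [F p]]] or [T [T [T [F p]] and [F true]] and [F ( [E [T [F false]]] )]]]

3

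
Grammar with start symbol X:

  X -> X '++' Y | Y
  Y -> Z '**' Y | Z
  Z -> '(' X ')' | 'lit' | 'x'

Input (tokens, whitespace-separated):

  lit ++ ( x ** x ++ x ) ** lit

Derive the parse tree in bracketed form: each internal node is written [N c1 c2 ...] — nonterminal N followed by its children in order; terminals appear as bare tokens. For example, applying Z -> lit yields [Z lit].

X
X ++ Y
Y ++ Y
Z ++ Y
lit ++ Y
lit ++ Z ** Y
lit ++ ( X ) ** Y
lit ++ ( X ++ Y ) ** Y
lit ++ ( Y ++ Y ) ** Y
lit ++ ( Z ** Y ++ Y ) ** Y
lit ++ ( x ** Y ++ Y ) ** Y
lit ++ ( x ** Z ++ Y ) ** Y
lit ++ ( x ** x ++ Y ) ** Y
lit ++ ( x ** x ++ Z ) ** Y
lit ++ ( x ** x ++ x ) ** Y
lit ++ ( x ** x ++ x ) ** Z
lit ++ ( x ** x ++ x ) ** lit

[X [X [Y [Z lit]]] ++ [Y [Z ( [X [X [Y [Z x] ** [Y [Z x]]]] ++ [Y [Z x]]] )] ** [Y [Z lit]]]]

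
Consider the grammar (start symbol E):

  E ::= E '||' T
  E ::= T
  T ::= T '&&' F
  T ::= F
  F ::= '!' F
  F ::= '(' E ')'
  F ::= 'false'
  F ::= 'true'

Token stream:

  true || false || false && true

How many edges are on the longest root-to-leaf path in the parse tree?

5

[E [E [E [T [F true]]] || [T [F false]]] || [T [T [F false]] && [F true]]]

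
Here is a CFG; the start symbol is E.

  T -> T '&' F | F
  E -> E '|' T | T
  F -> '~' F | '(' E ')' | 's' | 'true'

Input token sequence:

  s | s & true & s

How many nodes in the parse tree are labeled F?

4

[E [E [T [F s]]] | [T [T [T [F s]] & [F true]] & [F s]]]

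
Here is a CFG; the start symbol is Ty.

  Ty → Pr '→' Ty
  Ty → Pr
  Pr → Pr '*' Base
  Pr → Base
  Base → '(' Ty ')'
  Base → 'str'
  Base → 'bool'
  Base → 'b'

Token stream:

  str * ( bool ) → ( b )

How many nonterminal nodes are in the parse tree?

14

[Ty [Pr [Pr [Base str]] * [Base ( [Ty [Pr [Base bool]]] )]] → [Ty [Pr [Base ( [Ty [Pr [Base b]]] )]]]]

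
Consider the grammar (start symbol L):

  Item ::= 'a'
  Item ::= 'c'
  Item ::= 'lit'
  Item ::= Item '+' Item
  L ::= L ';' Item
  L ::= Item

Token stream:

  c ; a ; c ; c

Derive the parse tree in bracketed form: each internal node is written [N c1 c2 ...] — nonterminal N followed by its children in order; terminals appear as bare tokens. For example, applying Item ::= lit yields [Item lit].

[L [L [L [L [Item c]] ; [Item a]] ; [Item c]] ; [Item c]]

L
L ; Item
L ; Item ; Item
L ; Item ; Item ; Item
Item ; Item ; Item ; Item
c ; Item ; Item ; Item
c ; a ; Item ; Item
c ; a ; c ; Item
c ; a ; c ; c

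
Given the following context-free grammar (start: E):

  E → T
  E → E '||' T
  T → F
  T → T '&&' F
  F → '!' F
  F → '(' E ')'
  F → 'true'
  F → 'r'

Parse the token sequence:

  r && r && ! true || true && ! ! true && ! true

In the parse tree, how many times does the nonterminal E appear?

2

[E [E [T [T [T [F r]] && [F r]] && [F ! [F true]]]] || [T [T [T [F true]] && [F ! [F ! [F true]]]] && [F ! [F true]]]]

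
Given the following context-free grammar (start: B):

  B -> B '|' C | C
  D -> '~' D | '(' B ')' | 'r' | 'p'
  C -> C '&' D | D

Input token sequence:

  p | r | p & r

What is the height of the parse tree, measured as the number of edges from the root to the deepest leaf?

[B [B [B [C [D p]]] | [C [D r]]] | [C [C [D p]] & [D r]]]

5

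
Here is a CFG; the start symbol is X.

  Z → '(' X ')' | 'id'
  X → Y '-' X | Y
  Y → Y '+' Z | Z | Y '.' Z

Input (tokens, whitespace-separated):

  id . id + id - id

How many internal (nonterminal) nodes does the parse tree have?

[X [Y [Y [Y [Z id]] . [Z id]] + [Z id]] - [X [Y [Z id]]]]

10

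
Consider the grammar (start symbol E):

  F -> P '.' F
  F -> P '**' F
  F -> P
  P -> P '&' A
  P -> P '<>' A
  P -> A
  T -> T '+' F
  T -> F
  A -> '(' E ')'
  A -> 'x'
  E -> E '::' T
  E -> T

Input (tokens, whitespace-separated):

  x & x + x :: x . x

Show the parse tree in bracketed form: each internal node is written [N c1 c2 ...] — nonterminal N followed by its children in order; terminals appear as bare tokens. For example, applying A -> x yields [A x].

[E [E [T [T [F [P [P [A x]] & [A x]]]] + [F [P [A x]]]]] :: [T [F [P [A x]] . [F [P [A x]]]]]]

E
E :: T
T :: T
T + F :: T
F + F :: T
P + F :: T
P & A + F :: T
A & A + F :: T
x & A + F :: T
x & x + F :: T
x & x + P :: T
x & x + A :: T
x & x + x :: T
x & x + x :: F
x & x + x :: P . F
x & x + x :: A . F
x & x + x :: x . F
x & x + x :: x . P
x & x + x :: x . A
x & x + x :: x . x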